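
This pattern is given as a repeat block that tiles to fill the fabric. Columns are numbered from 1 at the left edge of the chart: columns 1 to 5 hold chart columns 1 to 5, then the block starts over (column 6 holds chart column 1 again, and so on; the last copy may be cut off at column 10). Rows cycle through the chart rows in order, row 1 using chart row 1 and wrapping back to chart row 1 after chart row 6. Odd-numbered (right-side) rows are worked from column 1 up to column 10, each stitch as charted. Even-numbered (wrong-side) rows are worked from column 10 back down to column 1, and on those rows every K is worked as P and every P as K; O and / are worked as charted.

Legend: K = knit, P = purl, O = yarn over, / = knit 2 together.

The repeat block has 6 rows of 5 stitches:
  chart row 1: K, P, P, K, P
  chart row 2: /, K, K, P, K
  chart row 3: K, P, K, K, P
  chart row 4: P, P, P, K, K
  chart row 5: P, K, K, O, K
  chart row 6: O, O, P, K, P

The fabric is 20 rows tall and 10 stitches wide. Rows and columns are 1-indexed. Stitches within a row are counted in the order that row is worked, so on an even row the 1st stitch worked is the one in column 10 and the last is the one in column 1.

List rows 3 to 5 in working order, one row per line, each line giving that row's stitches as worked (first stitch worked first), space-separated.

Row 3: chart row 3, RS - tile across columns 1-10 and work as-is.
Row 4: chart row 4, WS - tiled (columns 1-10): P P P K K P P P K K; work from column 10 back to 1 with K<->P swapped.
Row 5: chart row 5, RS - tile across columns 1-10 and work as-is.

Rows as worked:
K P K K P K P K K P
P P K K K P P K K K
P K K O K P K K O K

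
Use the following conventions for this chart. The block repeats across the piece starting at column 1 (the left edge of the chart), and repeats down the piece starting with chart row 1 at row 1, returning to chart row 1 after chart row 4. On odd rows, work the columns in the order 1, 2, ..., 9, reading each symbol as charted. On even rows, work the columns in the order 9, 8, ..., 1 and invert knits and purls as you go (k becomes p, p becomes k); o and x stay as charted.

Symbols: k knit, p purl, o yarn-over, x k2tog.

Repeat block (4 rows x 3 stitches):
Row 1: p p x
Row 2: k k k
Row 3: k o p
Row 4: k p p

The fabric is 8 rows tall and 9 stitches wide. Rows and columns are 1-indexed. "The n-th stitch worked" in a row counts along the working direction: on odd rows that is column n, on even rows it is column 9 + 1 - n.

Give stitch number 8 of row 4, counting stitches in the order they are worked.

== STITCH ==
k

Derivation:
Row 4 uses chart row ((4-1) mod 4)+1 = 4. Row 4 is even, so WS.
Chart row 4 tiled across columns 1-9: k p p k p p k p p
Wrong side: read the tiled row from column 9 down to 1 and exchange k with p (leave o, x).
Row 4 as worked: k k p k k p k k p
Stitch 8 in working order -> k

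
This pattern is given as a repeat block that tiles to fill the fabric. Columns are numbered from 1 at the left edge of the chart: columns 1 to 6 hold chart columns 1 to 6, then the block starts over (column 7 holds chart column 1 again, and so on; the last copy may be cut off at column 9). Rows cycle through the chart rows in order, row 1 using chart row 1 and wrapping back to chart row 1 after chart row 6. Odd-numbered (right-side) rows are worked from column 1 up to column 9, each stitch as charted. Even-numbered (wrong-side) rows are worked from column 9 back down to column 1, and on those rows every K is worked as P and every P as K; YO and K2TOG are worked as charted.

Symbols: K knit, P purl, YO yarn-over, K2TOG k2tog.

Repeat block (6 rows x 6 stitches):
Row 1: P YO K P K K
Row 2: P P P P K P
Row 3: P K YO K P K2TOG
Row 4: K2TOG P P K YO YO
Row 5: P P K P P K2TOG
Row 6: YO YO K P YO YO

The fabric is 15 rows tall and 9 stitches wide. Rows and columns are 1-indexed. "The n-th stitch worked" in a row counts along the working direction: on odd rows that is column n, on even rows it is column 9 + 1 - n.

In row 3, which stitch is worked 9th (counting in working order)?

For row 3: chart row = ((3-1) mod 6) + 1 = 3; this is a RS (odd) row.
Chart row 3 tiled across columns 1-9: P K YO K P K2TOG P K YO
RS: work column 1 to column 9, symbols as charted — the tiled row is the row as worked.
Counting 9 along the worked row gives YO.

Result:
YO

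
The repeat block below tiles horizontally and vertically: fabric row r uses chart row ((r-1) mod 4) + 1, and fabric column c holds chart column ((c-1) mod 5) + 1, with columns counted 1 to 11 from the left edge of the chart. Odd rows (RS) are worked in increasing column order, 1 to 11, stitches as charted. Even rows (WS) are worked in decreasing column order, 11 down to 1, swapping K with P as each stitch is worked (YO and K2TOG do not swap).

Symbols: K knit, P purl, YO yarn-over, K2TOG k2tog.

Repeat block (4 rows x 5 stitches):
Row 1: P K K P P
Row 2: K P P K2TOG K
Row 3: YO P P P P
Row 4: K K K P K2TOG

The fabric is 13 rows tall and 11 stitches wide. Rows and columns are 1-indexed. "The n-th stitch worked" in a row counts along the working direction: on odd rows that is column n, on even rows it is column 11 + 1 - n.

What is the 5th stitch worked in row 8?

== STITCH ==
P

Derivation:
Row 8 uses chart row ((8-1) mod 4)+1 = 4. Row 8 is even, so WS.
Chart row 4 tiled across columns 1-11: K K K P K2TOG K K K P K2TOG K
Wrong side: read the tiled row from column 11 down to 1 and exchange K with P (leave YO, K2TOG).
Row 8 as worked: P K2TOG K P P P K2TOG K P P P
The 5th stitch worked is P.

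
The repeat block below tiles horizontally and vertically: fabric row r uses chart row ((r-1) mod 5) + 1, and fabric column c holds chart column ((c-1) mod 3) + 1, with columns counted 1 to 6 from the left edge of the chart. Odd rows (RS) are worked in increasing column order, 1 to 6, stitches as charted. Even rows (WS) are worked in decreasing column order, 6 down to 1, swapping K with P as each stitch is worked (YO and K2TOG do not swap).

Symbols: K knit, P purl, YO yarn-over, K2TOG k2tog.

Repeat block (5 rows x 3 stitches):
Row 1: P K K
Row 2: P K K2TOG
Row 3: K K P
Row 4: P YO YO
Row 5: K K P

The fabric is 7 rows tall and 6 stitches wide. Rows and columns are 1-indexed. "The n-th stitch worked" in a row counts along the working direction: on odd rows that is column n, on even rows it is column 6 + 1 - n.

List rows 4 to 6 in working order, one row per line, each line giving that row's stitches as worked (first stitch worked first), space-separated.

Row 4: chart row 4, WS - tiled (columns 1-6): P YO YO P YO YO; work from column 6 back to 1 with K<->P swapped.
Row 5: chart row 5, RS - tile across columns 1-6 and work as-is.
Row 6: chart row 1, WS - tiled (columns 1-6): P K K P K K; work from column 6 back to 1 with K<->P swapped.

== ROWS AS WORKED ==
YO YO K YO YO K
K K P K K P
P P K P P K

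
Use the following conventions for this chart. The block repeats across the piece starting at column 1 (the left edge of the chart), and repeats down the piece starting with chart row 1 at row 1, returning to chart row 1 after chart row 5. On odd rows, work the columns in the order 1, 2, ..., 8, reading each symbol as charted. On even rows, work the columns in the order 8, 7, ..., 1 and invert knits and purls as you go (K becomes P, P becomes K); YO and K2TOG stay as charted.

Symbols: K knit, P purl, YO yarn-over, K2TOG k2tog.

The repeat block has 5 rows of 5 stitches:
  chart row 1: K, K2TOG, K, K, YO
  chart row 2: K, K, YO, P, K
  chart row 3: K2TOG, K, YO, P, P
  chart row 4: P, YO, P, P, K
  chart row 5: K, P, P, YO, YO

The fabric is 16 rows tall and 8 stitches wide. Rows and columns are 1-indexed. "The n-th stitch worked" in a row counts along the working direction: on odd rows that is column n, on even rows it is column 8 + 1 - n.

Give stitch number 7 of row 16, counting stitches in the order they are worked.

Row 16 uses chart row ((16-1) mod 5)+1 = 1. Row 16 is even, so WS.
Chart row 1 tiled across columns 1-8: K K2TOG K K YO K K2TOG K
Wrong side: read the tiled row from column 8 down to 1 and exchange K with P (leave YO, K2TOG).
Row 16 as worked: P K2TOG P YO P P K2TOG P
Counting 7 along the worked row gives K2TOG.

Result:
K2TOG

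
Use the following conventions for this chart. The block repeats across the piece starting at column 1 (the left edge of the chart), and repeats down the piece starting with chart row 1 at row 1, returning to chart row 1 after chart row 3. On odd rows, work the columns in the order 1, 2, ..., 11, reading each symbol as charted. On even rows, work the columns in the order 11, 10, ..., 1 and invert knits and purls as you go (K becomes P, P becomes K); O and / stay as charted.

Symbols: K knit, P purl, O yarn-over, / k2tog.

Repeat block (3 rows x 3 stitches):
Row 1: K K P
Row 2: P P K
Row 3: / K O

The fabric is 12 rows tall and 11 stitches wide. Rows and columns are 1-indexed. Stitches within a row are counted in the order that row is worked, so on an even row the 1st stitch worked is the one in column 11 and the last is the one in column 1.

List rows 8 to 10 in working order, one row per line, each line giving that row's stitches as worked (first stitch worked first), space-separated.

Rows as worked:
K K P K K P K K P K K
/ K O / K O / K O / K
P P K P P K P P K P P

Derivation:
Row 8: chart row 2, WS - tiled (columns 1-11): P P K P P K P P K P P; work from column 11 back to 1 with K<->P swapped.
Row 9: chart row 3, RS - tile across columns 1-11 and work as-is.
Row 10: chart row 1, WS - tiled (columns 1-11): K K P K K P K K P K K; work from column 11 back to 1 with K<->P swapped.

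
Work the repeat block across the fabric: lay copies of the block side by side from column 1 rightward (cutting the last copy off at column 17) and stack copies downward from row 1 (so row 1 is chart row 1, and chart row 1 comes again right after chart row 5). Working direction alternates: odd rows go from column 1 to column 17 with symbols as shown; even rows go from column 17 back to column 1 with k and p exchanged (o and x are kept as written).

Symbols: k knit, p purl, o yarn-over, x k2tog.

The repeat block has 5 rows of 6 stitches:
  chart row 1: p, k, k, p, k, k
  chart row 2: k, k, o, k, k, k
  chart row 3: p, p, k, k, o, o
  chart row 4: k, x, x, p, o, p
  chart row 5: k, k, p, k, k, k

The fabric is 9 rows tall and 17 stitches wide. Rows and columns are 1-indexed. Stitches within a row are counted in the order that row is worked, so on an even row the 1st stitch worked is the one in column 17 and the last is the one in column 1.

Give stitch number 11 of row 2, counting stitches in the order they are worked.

== STITCH ==
p

Derivation:
Row 2: (2-1) mod 5 = 1, so use chart row 2. Even row -> WS.
Chart row 2 tiled across columns 1-17: k k o k k k k k o k k k k k o k k
WS: work from column 17 back to column 1 (reverse the tiled row), swapping k<->p (o and x unchanged).
Row 2 as worked: p p o p p p p p o p p p p p o p p
Stitch 11 in working order -> p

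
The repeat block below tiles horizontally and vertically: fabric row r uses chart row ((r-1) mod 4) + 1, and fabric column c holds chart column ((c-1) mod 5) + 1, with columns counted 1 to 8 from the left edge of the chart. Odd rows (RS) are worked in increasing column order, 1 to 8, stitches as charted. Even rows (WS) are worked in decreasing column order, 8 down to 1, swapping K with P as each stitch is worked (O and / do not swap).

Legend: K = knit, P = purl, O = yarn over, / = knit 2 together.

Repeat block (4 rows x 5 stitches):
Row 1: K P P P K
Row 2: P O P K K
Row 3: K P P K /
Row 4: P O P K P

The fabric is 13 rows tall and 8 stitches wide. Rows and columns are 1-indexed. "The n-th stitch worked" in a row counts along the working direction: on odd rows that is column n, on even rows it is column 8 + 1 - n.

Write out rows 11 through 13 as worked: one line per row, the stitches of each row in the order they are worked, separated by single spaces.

Rows as worked:
K P P K / K P P
K O K K P K O K
K P P P K K P P

Derivation:
Row 11: chart row 3, RS - tile across columns 1-8 and work as-is.
Row 12: chart row 4, WS - tiled (columns 1-8): P O P K P P O P; work from column 8 back to 1 with K<->P swapped.
Row 13: chart row 1, RS - tile across columns 1-8 and work as-is.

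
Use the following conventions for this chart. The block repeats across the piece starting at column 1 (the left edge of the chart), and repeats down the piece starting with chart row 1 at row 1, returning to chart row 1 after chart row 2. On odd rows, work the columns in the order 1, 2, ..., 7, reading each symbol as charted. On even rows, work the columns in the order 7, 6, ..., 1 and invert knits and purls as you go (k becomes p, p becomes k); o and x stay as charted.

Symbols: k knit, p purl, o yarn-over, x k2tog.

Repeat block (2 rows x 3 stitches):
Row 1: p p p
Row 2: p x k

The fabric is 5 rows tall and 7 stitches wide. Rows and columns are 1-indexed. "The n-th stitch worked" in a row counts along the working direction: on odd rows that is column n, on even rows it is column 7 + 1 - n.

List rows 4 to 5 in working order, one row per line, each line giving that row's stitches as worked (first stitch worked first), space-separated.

Row 4: chart row 2, WS - tiled (columns 1-7): p x k p x k p; work from column 7 back to 1 with k<->p swapped.
Row 5: chart row 1, RS - tile across columns 1-7 and work as-is.

Rows as worked:
k p x k p x k
p p p p p p p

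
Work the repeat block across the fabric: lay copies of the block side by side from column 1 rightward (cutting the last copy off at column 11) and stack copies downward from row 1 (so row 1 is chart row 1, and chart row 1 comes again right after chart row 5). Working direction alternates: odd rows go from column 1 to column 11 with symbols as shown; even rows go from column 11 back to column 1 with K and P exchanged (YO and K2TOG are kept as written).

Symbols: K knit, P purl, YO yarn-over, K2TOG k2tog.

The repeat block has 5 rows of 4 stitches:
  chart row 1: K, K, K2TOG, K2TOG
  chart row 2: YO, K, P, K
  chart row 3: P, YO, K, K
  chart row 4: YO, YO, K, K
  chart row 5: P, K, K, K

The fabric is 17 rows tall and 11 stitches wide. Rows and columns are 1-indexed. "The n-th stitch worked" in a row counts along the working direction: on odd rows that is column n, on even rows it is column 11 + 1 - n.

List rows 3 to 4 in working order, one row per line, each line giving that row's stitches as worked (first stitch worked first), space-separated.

Row 3: chart row 3, RS - tile across columns 1-11 and work as-is.
Row 4: chart row 4, WS - tiled (columns 1-11): YO YO K K YO YO K K YO YO K; work from column 11 back to 1 with K<->P swapped.

Result:
P YO K K P YO K K P YO K
P YO YO P P YO YO P P YO YO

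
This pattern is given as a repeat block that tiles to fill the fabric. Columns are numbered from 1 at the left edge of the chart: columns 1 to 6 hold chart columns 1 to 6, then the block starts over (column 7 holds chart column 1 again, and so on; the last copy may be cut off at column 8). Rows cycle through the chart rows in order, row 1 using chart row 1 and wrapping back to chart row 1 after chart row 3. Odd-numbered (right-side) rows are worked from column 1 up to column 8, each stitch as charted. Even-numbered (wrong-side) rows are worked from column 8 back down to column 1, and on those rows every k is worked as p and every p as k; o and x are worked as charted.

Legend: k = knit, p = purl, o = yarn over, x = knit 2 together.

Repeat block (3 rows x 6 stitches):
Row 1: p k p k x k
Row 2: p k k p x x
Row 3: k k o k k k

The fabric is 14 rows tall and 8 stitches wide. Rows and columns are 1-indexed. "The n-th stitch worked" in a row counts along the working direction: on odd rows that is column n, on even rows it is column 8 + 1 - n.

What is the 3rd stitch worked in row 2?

Stitch:
x

Derivation:
Row 2 uses chart row ((2-1) mod 3)+1 = 2. Row 2 is even, so WS.
Chart row 2 tiled across columns 1-8: p k k p x x p k
WS row: flip the tiled sequence (start at column 8) and apply k<->p; o and x stay.
Row 2 as worked: p k x x k p p k
Stitch 3 in working order -> x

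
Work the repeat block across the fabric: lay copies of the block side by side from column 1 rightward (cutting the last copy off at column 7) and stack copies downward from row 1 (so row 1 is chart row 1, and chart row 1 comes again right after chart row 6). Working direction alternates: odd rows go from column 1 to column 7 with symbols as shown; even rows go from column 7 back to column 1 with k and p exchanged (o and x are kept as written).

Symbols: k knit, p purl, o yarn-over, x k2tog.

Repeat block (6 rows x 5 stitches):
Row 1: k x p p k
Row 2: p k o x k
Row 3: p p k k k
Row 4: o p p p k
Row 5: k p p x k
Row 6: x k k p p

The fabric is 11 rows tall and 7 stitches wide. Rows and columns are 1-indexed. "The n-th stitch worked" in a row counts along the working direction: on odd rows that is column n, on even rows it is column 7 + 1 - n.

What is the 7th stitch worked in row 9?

Stitch:
p

Derivation:
Row 9: (9-1) mod 6 = 2, so use chart row 3. Odd row -> RS.
Chart row 3 tiled across columns 1-7: p p k k k p p
Right side: take the tiled row as-is (worked left to right from column 1).
The 7th stitch worked is p.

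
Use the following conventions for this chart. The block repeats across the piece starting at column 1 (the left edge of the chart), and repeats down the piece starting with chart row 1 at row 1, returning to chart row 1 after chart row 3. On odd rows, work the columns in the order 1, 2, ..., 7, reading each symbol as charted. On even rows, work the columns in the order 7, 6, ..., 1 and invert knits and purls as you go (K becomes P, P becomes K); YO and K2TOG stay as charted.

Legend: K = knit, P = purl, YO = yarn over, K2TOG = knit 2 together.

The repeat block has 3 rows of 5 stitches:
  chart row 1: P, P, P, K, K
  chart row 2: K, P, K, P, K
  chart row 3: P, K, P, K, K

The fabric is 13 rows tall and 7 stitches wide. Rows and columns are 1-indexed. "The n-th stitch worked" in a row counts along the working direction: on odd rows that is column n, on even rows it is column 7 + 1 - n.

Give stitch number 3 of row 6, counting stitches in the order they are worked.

Row 6 uses chart row ((6-1) mod 3)+1 = 3. Row 6 is even, so WS.
Chart row 3 tiled across columns 1-7: P K P K K P K
Wrong side: read the tiled row from column 7 down to 1 and exchange K with P (leave YO, K2TOG).
Row 6 as worked: P K P P K P K
The 3rd stitch worked is P.

== STITCH ==
P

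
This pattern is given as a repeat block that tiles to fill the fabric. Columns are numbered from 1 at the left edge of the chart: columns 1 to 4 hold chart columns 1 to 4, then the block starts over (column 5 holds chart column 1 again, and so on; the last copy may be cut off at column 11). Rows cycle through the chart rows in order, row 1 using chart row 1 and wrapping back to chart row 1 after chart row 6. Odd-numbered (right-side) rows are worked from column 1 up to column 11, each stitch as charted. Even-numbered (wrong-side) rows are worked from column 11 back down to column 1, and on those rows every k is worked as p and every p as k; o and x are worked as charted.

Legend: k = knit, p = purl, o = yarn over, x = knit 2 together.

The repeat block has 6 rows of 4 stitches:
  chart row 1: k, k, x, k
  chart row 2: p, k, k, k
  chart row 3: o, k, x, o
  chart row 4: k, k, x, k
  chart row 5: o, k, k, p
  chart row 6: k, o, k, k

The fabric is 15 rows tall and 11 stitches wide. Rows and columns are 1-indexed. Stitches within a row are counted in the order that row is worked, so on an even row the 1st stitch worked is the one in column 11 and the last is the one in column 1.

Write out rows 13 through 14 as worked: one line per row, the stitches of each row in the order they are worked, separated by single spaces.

Row 13: chart row 1, RS - tile across columns 1-11 and work as-is.
Row 14: chart row 2, WS - tiled (columns 1-11): p k k k p k k k p k k; work from column 11 back to 1 with k<->p swapped.

== ROWS AS WORKED ==
k k x k k k x k k k x
p p k p p p k p p p k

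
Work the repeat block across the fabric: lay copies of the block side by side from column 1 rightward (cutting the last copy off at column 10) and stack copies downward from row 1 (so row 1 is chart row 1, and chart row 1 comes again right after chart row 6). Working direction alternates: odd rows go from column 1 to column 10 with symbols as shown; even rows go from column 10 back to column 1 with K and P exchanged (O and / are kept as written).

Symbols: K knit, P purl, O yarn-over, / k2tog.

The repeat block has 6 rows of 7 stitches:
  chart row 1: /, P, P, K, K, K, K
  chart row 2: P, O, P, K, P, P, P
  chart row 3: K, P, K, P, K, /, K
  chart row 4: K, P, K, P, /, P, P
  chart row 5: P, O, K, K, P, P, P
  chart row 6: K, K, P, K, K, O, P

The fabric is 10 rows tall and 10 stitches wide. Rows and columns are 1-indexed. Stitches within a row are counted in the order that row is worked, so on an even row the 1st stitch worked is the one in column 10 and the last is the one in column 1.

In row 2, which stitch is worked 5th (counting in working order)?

== STITCH ==
K

Derivation:
Row 2 uses chart row ((2-1) mod 6)+1 = 2. Row 2 is even, so WS.
Chart row 2 tiled across columns 1-10: P O P K P P P P O P
Wrong side: read the tiled row from column 10 down to 1 and exchange K with P (leave O, /).
Row 2 as worked: K O K K K K P K O K
Counting 5 along the worked row gives K.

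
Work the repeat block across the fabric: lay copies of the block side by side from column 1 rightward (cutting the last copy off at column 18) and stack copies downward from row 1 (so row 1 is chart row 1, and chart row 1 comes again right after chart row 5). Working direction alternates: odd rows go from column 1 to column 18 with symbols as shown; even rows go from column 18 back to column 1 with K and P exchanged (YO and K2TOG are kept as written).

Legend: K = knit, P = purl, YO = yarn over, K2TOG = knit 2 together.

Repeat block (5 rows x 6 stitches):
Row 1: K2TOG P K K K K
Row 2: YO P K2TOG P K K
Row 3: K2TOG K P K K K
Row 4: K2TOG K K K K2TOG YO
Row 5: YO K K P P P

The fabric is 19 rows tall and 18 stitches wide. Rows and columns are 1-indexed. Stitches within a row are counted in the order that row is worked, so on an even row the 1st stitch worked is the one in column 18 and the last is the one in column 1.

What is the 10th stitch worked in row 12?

Stitch:
K2TOG

Derivation:
Row 12: (12-1) mod 5 = 1, so use chart row 2. Even row -> WS.
Chart row 2 tiled across columns 1-18: YO P K2TOG P K K YO P K2TOG P K K YO P K2TOG P K K
WS row: flip the tiled sequence (start at column 18) and apply K<->P; YO and K2TOG stay.
Row 12 as worked: P P K K2TOG K YO P P K K2TOG K YO P P K K2TOG K YO
Stitch 10 in working order -> K2TOG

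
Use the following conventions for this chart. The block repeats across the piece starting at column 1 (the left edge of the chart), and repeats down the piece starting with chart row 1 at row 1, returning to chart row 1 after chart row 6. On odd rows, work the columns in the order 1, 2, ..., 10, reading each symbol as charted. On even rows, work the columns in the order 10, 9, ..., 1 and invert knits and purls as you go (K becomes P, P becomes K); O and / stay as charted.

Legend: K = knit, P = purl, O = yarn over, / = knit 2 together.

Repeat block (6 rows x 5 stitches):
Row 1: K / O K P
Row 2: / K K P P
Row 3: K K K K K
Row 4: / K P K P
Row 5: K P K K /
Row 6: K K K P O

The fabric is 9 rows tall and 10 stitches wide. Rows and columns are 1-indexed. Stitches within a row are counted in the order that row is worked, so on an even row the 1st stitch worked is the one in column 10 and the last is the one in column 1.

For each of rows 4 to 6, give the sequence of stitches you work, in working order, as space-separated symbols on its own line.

Result:
K P K P / K P K P /
K P K K / K P K K /
O K P P P O K P P P

Derivation:
Row 4: chart row 4, WS - tiled (columns 1-10): / K P K P / K P K P; work from column 10 back to 1 with K<->P swapped.
Row 5: chart row 5, RS - tile across columns 1-10 and work as-is.
Row 6: chart row 6, WS - tiled (columns 1-10): K K K P O K K K P O; work from column 10 back to 1 with K<->P swapped.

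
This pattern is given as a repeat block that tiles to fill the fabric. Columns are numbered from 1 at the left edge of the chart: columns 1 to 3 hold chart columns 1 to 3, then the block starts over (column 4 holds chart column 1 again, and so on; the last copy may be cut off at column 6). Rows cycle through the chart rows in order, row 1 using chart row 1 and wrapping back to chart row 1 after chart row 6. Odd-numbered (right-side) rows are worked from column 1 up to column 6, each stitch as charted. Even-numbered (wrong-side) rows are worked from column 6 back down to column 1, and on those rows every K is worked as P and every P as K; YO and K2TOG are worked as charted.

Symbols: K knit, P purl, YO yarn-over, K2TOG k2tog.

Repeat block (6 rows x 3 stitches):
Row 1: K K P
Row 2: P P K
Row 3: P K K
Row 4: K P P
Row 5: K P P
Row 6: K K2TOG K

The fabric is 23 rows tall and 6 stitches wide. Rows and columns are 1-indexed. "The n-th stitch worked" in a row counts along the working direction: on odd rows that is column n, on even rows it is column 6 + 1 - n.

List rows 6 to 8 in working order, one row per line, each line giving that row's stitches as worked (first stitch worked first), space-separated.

Row 6: chart row 6, WS - tiled (columns 1-6): K K2TOG K K K2TOG K; work from column 6 back to 1 with K<->P swapped.
Row 7: chart row 1, RS - tile across columns 1-6 and work as-is.
Row 8: chart row 2, WS - tiled (columns 1-6): P P K P P K; work from column 6 back to 1 with K<->P swapped.

Result:
P K2TOG P P K2TOG P
K K P K K P
P K K P K K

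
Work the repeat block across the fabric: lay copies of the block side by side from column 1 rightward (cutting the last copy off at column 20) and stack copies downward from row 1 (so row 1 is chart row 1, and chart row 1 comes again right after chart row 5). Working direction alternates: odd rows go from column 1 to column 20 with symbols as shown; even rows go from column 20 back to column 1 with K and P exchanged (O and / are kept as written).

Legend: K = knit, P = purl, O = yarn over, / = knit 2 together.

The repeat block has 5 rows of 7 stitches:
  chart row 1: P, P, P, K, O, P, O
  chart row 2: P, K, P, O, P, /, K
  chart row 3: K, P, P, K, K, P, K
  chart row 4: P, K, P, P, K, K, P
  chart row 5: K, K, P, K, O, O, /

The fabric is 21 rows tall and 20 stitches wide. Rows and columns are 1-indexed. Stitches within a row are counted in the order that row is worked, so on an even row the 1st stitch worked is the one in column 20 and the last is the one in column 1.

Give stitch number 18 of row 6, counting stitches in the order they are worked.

Row 6: (6-1) mod 5 = 0, so use chart row 1. Even row -> WS.
Chart row 1 tiled across columns 1-20: P P P K O P O P P P K O P O P P P K O P
Wrong side: read the tiled row from column 20 down to 1 and exchange K with P (leave O, /).
Row 6 as worked: K O P K K K O K O P K K K O K O P K K K
Stitch 18 in working order -> K

Stitch:
K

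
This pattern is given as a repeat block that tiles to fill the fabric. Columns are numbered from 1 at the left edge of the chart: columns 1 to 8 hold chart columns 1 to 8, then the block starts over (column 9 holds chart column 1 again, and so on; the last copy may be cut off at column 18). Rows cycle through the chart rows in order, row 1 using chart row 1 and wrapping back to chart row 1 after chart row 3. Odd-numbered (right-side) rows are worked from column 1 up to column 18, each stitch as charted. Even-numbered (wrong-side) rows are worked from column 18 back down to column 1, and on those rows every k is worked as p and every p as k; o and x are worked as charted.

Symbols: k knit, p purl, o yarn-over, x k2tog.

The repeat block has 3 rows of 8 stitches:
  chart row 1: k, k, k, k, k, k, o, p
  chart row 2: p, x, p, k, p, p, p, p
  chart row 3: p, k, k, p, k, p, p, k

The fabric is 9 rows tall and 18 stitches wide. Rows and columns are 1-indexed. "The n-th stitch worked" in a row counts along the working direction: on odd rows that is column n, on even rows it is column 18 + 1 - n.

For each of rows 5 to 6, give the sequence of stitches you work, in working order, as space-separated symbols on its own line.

Rows as worked:
p x p k p p p p p x p k p p p p p x
p k p k k p k p p k p k k p k p p k

Derivation:
Row 5: chart row 2, RS - tile across columns 1-18 and work as-is.
Row 6: chart row 3, WS - tiled (columns 1-18): p k k p k p p k p k k p k p p k p k; work from column 18 back to 1 with k<->p swapped.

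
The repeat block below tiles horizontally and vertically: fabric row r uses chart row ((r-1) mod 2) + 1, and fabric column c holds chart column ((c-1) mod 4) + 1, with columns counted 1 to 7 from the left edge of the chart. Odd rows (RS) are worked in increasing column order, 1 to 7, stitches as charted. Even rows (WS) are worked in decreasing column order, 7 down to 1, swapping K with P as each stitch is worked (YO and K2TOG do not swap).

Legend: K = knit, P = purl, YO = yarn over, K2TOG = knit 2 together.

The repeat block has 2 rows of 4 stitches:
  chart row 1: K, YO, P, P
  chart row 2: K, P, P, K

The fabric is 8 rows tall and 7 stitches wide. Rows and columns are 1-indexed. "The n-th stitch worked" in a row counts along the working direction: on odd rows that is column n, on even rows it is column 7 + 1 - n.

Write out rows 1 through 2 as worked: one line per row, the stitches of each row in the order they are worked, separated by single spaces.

Row 1: chart row 1, RS - tile across columns 1-7 and work as-is.
Row 2: chart row 2, WS - tiled (columns 1-7): K P P K K P P; work from column 7 back to 1 with K<->P swapped.

Rows as worked:
K YO P P K YO P
K K P P K K P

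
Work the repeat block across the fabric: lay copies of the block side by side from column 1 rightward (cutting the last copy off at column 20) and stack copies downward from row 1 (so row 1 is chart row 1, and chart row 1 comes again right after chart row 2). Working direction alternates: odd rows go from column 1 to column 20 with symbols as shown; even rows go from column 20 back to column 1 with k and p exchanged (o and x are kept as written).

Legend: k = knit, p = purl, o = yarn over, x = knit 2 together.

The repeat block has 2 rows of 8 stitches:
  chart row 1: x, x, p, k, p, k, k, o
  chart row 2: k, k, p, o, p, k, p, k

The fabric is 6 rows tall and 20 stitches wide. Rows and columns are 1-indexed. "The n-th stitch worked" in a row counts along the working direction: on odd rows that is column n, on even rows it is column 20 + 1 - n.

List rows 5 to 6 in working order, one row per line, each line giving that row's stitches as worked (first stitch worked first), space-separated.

Rows as worked:
x x p k p k k o x x p k p k k o x x p k
o k p p p k p k o k p p p k p k o k p p

Derivation:
Row 5: chart row 1, RS - tile across columns 1-20 and work as-is.
Row 6: chart row 2, WS - tiled (columns 1-20): k k p o p k p k k k p o p k p k k k p o; work from column 20 back to 1 with k<->p swapped.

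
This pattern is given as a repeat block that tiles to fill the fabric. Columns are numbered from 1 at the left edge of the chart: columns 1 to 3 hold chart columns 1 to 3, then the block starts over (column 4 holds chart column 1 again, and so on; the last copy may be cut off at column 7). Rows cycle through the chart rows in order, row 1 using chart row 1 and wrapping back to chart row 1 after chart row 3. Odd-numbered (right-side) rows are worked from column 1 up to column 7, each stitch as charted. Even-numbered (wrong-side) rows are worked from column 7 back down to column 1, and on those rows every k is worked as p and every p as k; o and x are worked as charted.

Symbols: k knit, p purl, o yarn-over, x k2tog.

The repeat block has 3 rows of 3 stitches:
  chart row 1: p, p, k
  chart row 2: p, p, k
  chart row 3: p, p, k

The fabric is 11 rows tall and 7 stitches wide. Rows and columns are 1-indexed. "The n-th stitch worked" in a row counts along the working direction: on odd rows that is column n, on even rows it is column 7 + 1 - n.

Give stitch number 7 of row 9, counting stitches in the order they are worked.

Stitch:
p

Derivation:
For row 9: chart row = ((9-1) mod 3) + 1 = 3; this is a RS (odd) row.
Chart row 3 tiled across columns 1-7: p p k p p k p
RS row: no reversal, no swap; stitch n worked = column n.
Stitch 7 in working order -> p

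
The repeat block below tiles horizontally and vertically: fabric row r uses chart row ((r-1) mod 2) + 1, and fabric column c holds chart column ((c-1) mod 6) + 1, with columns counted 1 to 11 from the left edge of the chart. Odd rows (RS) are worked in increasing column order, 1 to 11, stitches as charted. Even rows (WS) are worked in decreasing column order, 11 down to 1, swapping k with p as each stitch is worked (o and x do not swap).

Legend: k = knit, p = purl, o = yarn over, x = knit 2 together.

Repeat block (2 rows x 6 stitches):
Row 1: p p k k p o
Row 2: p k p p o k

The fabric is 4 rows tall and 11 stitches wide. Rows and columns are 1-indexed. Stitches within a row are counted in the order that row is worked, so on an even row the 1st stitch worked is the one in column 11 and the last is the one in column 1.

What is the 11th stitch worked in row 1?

Result:
p

Derivation:
Row 1: (1-1) mod 2 = 0, so use chart row 1. Odd row -> RS.
Chart row 1 tiled across columns 1-11: p p k k p o p p k k p
Right side: take the tiled row as-is (worked left to right from column 1).
The 11th stitch worked is p.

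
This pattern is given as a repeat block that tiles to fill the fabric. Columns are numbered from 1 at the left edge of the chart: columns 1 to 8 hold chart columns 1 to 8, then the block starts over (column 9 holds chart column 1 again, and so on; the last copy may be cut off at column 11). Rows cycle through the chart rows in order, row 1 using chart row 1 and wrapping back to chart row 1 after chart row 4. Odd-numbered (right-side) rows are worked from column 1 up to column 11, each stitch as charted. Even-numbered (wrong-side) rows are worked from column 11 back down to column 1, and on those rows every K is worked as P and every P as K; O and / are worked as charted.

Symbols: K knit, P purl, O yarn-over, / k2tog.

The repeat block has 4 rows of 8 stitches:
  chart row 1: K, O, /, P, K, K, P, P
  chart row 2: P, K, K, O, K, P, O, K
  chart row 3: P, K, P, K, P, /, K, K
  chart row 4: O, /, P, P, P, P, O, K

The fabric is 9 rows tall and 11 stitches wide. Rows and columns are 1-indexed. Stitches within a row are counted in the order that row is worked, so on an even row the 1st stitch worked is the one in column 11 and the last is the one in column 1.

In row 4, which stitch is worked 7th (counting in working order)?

Row 4: (4-1) mod 4 = 3, so use chart row 4. Even row -> WS.
Chart row 4 tiled across columns 1-11: O / P P P P O K O / P
Wrong side: read the tiled row from column 11 down to 1 and exchange K with P (leave O, /).
Row 4 as worked: K / O P O K K K K / O
Counting 7 along the worked row gives K.

Stitch:
K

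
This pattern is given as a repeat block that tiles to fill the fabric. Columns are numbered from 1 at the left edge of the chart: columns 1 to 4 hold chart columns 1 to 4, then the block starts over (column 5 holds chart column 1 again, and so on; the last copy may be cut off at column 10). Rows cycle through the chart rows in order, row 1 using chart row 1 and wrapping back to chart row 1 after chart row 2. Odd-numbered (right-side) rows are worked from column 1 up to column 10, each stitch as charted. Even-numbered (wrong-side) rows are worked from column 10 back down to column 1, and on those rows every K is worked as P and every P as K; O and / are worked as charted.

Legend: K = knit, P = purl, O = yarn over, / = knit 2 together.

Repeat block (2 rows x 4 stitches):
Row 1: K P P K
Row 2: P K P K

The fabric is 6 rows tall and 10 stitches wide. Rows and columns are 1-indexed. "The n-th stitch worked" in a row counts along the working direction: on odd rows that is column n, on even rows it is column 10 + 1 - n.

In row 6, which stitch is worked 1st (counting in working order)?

Row 6 uses chart row ((6-1) mod 2)+1 = 2. Row 6 is even, so WS.
Chart row 2 tiled across columns 1-10: P K P K P K P K P K
WS row: flip the tiled sequence (start at column 10) and apply K<->P; O and / stay.
Row 6 as worked: P K P K P K P K P K
Stitch 1 in working order -> P

== STITCH ==
P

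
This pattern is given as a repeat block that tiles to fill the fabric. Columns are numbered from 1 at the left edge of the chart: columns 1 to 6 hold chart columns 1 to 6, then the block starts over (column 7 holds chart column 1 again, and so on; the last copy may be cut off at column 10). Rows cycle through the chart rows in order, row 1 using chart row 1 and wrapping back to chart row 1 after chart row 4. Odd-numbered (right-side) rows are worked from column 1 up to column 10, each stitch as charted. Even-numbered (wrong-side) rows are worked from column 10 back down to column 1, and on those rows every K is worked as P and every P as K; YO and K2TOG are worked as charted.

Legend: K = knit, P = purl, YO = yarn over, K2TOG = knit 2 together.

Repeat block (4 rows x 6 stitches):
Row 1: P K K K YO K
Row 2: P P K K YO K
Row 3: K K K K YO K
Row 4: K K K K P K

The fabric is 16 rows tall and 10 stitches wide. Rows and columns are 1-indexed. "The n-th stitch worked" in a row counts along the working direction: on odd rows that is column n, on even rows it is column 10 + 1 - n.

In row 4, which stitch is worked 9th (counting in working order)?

== STITCH ==
P

Derivation:
For row 4: chart row = ((4-1) mod 4) + 1 = 4; this is a WS (even) row.
Chart row 4 tiled across columns 1-10: K K K K P K K K K K
WS row: flip the tiled sequence (start at column 10) and apply K<->P; YO and K2TOG stay.
Row 4 as worked: P P P P P K P P P P
Counting 9 along the worked row gives P.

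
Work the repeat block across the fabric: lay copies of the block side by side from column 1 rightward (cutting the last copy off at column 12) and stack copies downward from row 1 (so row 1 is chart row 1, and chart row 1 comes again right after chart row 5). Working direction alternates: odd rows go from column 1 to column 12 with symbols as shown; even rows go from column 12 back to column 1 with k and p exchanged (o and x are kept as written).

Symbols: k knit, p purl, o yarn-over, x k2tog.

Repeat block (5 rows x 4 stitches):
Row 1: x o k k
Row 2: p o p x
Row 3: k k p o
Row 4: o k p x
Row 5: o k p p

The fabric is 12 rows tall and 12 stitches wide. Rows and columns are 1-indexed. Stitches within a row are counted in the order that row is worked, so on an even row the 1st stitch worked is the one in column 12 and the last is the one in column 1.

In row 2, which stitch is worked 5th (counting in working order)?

Row 2: (2-1) mod 5 = 1, so use chart row 2. Even row -> WS.
Chart row 2 tiled across columns 1-12: p o p x p o p x p o p x
WS row: flip the tiled sequence (start at column 12) and apply k<->p; o and x stay.
Row 2 as worked: x k o k x k o k x k o k
Stitch 5 in working order -> x

Stitch:
x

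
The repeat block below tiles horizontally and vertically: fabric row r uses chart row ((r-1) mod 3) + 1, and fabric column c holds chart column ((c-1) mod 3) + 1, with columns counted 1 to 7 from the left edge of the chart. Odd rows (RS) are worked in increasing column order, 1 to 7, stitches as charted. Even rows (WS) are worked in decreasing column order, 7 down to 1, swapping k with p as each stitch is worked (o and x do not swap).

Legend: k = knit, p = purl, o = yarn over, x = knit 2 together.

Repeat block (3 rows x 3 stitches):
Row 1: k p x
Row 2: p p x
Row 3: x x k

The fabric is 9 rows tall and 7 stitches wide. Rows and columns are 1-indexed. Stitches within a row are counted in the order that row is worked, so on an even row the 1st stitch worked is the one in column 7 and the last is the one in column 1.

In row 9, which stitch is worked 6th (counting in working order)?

Row 9: (9-1) mod 3 = 2, so use chart row 3. Odd row -> RS.
Chart row 3 tiled across columns 1-7: x x k x x k x
RS row: no reversal, no swap; stitch n worked = column n.
The 6th stitch worked is k.

== STITCH ==
k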